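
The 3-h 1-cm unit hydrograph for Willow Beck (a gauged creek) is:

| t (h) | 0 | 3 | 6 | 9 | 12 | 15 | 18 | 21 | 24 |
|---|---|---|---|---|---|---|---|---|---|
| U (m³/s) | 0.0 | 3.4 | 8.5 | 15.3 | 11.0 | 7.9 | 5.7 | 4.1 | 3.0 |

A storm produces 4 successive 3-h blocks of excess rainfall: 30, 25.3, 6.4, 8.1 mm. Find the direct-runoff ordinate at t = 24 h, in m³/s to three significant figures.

Q ≈ 29.4 m³/s

By discrete convolution, Q_j = Σ (P_i / 10 mm) · U_{j−i}.
At t = 24 h (j=8): Q = (30/10)·3.0 + (25.3/10)·4.1 + (6.4/10)·5.7 + (8.1/10)·7.9 = 29.4 m³/s.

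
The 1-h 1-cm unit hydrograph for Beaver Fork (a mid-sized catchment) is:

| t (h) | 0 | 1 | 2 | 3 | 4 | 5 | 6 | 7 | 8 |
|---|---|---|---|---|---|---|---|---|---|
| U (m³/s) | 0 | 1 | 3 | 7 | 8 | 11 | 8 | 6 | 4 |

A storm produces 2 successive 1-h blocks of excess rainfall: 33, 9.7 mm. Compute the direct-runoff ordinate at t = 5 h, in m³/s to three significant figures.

By discrete convolution, Q_j = Σ (P_i / 10 mm) · U_{j−i}.
At t = 5 h (j=5): Q = (33/10)·11 + (9.7/10)·8 = 44.1 m³/s.

Q ≈ 44.1 m³/s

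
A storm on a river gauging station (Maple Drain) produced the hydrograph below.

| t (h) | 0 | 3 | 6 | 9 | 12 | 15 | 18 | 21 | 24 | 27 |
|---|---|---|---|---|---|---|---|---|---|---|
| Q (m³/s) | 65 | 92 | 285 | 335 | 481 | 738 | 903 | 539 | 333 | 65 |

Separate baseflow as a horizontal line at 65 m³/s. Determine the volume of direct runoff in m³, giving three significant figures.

Direct-runoff ordinates (Q − Q_b): 0.0, 27.0, 220.0, 270.0, 416.0, 673.0, 838.0, 474.0, 268.0, 0.0 m³/s.
ΣQ_DR = 3186 m³/s.
With Δt = 3 h = 10800 s, V = ΣQ_DR · Δt = 3186 × 10800 = 3.44 × 10^7 m³.

V ≈ 3.44 × 10^7 m³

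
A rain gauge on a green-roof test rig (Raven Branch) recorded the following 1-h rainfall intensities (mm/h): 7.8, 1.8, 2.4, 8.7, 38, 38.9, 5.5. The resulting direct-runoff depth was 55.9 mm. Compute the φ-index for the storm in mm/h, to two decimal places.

Only the 2 blocks with intensity above φ contribute runoff: 38, 38.9 mm/h.
Σ(I−φ)·Δt = d  ⇒  (38+38.9 − 2φ)·1 = 55.9
φ = (76.90 − 55.9/1) / 2 = 10.50 mm/h.

φ ≈ 10.50 mm/h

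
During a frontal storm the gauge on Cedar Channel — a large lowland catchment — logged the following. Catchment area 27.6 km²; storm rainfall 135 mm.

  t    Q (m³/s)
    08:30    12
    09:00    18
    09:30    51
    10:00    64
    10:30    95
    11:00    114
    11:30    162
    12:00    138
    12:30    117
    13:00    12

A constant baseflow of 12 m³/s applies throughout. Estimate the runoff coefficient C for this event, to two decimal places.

C ≈ 0.32

ΣQ_DR = 663.0 m³/s; V = ΣQ_DR·Δt = 1.193 × 10^6 m³.
Runoff depth d = V / A = 43.24 mm.
C = d / P = 43.24 / 135 = 0.32.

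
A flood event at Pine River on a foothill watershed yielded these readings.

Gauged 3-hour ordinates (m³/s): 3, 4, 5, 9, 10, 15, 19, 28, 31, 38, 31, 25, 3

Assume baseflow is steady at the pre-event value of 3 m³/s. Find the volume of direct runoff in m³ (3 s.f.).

V ≈ 1.97 × 10^6 m³

Direct-runoff ordinates (Q − Q_b): 0.0, 1.0, 2.0, 6.0, 7.0, 12.0, 16.0, 25.0, 28.0, 35.0, 28.0, 22.0, 0.0 m³/s.
ΣQ_DR = 182.0 m³/s.
With Δt = 3 h = 10800 s, V = ΣQ_DR · Δt = 182.0 × 10800 = 1.97 × 10^6 m³.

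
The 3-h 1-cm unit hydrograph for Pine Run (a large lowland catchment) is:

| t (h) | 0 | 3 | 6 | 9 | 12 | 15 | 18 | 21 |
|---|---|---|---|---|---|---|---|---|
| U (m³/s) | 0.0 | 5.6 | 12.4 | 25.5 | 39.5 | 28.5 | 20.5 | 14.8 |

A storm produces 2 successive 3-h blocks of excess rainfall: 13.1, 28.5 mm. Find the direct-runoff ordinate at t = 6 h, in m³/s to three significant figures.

By discrete convolution, Q_j = Σ (P_i / 10 mm) · U_{j−i}.
At t = 6 h (j=2): Q = (13.1/10)·12.4 + (28.5/10)·5.6 = 32.2 m³/s.

Q ≈ 32.2 m³/s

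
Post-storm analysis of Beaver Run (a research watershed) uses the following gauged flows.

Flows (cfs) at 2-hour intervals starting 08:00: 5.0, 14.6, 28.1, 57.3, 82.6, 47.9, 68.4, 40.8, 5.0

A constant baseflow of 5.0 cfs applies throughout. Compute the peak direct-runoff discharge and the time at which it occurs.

Subtracting baseflow gives direct-runoff ordinates: 0.0, 9.6, 23.1, 52.3, 77.6, 42.9, 63.4, 35.8, 0.0 cfs.
The maximum is 77.6 cfs, occurring at the reading for t = 16:00.

Q_p = 77.6 cfs at t = 16:00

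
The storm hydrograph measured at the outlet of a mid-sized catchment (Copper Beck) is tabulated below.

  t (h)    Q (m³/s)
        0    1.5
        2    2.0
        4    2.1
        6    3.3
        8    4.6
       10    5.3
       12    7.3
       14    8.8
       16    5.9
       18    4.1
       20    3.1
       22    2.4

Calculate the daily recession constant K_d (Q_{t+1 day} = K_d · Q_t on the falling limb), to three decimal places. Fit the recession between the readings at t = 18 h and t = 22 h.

K_d ≈ 0.040

Between t = 18 h and t = 22 h the flow falls from 4.1 to 2.4 m³/s over 2×2 h = 4 h.
Per-interval ratio K = (2.4/4.1)^(1/2) = 0.7651; K_d = K^(24/2) = 0.040.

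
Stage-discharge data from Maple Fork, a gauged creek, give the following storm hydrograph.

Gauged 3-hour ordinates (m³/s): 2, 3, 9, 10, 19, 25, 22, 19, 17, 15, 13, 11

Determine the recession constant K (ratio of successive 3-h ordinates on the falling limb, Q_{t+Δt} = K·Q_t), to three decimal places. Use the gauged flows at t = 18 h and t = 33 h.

K ≈ 0.871

Using the recession-limb readings at t = 18 h and t = 33 h: Q falls from 22 to 11 m³/s over 5 intervals.
K = (Q₂/Q₁)^(1/5) = (11/22)^(1/5) = 0.871.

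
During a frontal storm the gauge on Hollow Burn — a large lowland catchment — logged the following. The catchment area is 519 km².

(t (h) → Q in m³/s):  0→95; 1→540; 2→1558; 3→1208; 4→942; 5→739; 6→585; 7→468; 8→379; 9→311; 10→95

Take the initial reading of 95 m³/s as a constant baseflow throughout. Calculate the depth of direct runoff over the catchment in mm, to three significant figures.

d ≈ 40.8 mm

Direct runoff: 0.0, 445.0, 1463.0, 1113.0, 847.0, 644.0, 490.0, 373.0, 284.0, 216.0, 0.0 m³/s; ΣQ_DR = 5875 m³/s.
V = ΣQ_DR · Δt = 5875 × 3600 s = 2.115 × 10^7 m³.
Over A = 519 km², depth = V / A = 40.8 mm.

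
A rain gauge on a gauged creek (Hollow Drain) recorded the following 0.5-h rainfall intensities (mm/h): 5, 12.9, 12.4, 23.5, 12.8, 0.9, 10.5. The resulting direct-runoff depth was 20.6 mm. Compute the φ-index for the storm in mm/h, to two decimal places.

φ ≈ 6.18 mm/h

Only the 5 blocks with intensity above φ contribute runoff: 12.9, 12.4, 23.5, 12.8, 10.5 mm/h.
Σ(I−φ)·Δt = d  ⇒  (12.9+12.4+23.5+12.8+10.5 − 5φ)·0.5 = 20.6
φ = (72.10 − 20.6/0.5) / 5 = 6.18 mm/h.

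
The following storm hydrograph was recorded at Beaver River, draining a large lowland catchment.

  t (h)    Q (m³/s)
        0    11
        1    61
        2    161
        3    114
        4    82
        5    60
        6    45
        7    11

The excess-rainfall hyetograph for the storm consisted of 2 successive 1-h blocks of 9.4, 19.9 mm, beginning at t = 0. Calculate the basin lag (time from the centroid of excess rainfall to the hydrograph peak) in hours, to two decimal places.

Centroid of excess rainfall: t_c = Σ P_i·t̄_i / ΣP_i = 1.1792 h (block centres at 0.5, 1.5 h).
Hydrograph peak occurs at t = 2 h, so basin lag t_L = 2 − 1.1792 = 0.82 h.

t_L ≈ 0.82 h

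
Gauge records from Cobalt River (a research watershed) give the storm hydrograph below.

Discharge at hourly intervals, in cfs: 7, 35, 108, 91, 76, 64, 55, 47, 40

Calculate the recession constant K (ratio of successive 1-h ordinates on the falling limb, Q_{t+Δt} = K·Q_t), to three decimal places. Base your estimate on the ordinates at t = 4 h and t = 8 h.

K ≈ 0.852

Using the recession-limb readings at t = 4 h and t = 8 h: Q falls from 76 to 40 cfs over 4 intervals.
K = (Q₂/Q₁)^(1/4) = (40/76)^(1/4) = 0.852.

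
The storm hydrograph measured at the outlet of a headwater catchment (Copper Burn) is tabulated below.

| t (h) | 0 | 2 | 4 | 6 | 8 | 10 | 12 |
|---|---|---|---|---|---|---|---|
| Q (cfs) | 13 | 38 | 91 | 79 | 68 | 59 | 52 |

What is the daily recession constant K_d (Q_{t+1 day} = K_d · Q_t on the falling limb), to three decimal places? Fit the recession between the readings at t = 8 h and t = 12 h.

Between t = 8 h and t = 12 h the flow falls from 68 to 52 cfs over 2×2 h = 4 h.
Per-interval ratio K = (52/68)^(1/2) = 0.8745; K_d = K^(24/2) = 0.200.

K_d ≈ 0.200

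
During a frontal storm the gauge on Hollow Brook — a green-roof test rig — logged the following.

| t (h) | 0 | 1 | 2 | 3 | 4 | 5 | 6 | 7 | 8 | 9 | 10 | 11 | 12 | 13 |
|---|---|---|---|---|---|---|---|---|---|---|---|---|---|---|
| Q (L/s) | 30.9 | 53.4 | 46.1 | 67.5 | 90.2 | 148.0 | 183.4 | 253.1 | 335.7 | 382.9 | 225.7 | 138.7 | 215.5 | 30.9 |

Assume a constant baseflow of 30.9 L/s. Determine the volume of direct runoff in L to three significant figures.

Direct-runoff ordinates (Q − Q_b): 0.0, 22.5, 15.2, 36.6, 59.3, 117.1, 152.5, 222.2, 304.8, 352.0, 194.8, 107.8, 184.6, 0.0 L/s.
ΣQ_DR = 1769 L/s.
With Δt = 1 h = 3600 s, V = ΣQ_DR · Δt = 1769 × 3600 = 6.37 × 10^6 L.

V ≈ 6.37 × 10^6 L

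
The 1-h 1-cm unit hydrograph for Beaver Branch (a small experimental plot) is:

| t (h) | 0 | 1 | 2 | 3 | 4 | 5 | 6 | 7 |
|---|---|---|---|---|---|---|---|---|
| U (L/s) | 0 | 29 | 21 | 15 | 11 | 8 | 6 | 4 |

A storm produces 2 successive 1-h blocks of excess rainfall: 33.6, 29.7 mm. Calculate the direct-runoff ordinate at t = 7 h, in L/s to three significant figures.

By discrete convolution, Q_j = Σ (P_i / 10 mm) · U_{j−i}.
At t = 7 h (j=7): Q = (33.6/10)·4 + (29.7/10)·6 = 31.3 L/s.

Q ≈ 31.3 L/s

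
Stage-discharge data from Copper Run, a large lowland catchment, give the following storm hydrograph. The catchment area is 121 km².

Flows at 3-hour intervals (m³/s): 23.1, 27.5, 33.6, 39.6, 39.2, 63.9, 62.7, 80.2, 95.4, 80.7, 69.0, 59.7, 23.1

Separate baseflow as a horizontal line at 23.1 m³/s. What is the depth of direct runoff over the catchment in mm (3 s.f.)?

d ≈ 35.5 mm

Direct runoff: 0.0, 4.4, 10.5, 16.5, 16.1, 40.8, 39.6, 57.1, 72.3, 57.6, 45.9, 36.6, 0.0 m³/s; ΣQ_DR = 397.4 m³/s.
V = ΣQ_DR · Δt = 397.4 × 10800 s = 4.292 × 10^6 m³.
Over A = 121 km², depth = V / A = 35.5 mm.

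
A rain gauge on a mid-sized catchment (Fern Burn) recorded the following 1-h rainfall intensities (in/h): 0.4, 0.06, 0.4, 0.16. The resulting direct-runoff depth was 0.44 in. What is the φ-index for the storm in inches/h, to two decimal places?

φ ≈ 0.18 in/h

Only the 2 blocks with intensity above φ contribute runoff: 0.4, 0.4 in/h.
Σ(I−φ)·Δt = d  ⇒  (0.4+0.4 − 2φ)·1 = 0.44
φ = (0.8000 − 0.44/1) / 2 = 0.18 in/h.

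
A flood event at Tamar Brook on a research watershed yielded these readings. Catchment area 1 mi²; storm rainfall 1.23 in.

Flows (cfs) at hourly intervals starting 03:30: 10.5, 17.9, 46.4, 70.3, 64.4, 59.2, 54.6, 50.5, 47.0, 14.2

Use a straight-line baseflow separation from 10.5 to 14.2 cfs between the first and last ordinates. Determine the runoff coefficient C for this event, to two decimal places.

ΣQ_DR = 311.5 cfs; V = ΣQ_DR·Δt = 1.121 × 10^6 ft³.
Runoff depth d = V / A = 0.4827 in.
C = d / P = 0.4827 / 1.23 = 0.39.

C ≈ 0.39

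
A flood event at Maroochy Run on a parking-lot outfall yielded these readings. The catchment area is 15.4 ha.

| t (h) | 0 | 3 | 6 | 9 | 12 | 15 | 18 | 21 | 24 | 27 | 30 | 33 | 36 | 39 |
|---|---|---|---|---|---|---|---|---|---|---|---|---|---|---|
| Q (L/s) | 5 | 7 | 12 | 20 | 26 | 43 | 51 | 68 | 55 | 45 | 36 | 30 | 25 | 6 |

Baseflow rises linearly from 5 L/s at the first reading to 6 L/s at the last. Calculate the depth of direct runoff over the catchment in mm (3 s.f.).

d ≈ 24.7 mm

Direct runoff: 0.00, 1.92, 6.85, 14.77, 20.69, 37.62, 45.54, 62.46, 49.38, 39.31, 30.23, 24.15, 19.08, 0.00 L/s; ΣQ_DR = 352.0 L/s.
V = ΣQ_DR · Δt = 352.0 × 10800 s = 3.802 × 10^6 L.
Over A = 15.4 ha, depth = V / A = 24.7 mm.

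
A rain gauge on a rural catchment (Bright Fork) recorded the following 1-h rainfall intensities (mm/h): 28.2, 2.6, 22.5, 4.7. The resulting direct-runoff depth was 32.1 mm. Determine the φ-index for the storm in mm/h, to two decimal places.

φ ≈ 9.30 mm/h

Only the 2 blocks with intensity above φ contribute runoff: 28.2, 22.5 mm/h.
Σ(I−φ)·Δt = d  ⇒  (28.2+22.5 − 2φ)·1 = 32.1
φ = (50.70 − 32.1/1) / 2 = 9.30 mm/h.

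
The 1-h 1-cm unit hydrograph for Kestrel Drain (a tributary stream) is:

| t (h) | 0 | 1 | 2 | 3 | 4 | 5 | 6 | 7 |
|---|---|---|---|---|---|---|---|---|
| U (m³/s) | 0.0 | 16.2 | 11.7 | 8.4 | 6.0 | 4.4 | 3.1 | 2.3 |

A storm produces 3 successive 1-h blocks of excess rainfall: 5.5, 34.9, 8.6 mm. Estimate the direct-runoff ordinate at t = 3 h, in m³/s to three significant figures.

By discrete convolution, Q_j = Σ (P_i / 10 mm) · U_{j−i}.
At t = 3 h (j=3): Q = (5.5/10)·8.4 + (34.9/10)·11.7 + (8.6/10)·16.2 = 59.4 m³/s.

Q ≈ 59.4 m³/s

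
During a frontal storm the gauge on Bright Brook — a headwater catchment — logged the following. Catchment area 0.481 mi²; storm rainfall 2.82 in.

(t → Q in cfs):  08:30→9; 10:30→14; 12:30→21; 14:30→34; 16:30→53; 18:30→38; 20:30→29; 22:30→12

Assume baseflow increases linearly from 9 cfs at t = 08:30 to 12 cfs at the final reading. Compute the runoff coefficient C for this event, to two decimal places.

C ≈ 0.29

ΣQ_DR = 126.0 cfs; V = ΣQ_DR·Δt = 9.072 × 10^5 ft³.
Runoff depth d = V / A = 0.8118 in.
C = d / P = 0.8118 / 2.82 = 0.29.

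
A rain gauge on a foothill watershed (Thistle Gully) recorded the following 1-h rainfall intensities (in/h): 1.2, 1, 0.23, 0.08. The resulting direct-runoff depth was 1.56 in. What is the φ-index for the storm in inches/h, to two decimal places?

φ ≈ 0.32 in/h

Only the 2 blocks with intensity above φ contribute runoff: 1.2, 1 in/h.
Σ(I−φ)·Δt = d  ⇒  (1.2+1 − 2φ)·1 = 1.56
φ = (2.200 − 1.56/1) / 2 = 0.32 in/h.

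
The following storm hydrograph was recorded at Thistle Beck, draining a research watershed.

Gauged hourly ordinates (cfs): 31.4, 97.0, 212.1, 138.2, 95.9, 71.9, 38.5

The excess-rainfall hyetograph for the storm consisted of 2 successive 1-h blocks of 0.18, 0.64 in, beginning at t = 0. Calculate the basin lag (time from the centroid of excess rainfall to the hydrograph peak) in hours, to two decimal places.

Centroid of excess rainfall: t_c = Σ P_i·t̄_i / ΣP_i = 1.2805 h (block centres at 0.5, 1.5 h).
Hydrograph peak occurs at t = 2 h, so basin lag t_L = 2 − 1.2805 = 0.72 h.

t_L ≈ 0.72 h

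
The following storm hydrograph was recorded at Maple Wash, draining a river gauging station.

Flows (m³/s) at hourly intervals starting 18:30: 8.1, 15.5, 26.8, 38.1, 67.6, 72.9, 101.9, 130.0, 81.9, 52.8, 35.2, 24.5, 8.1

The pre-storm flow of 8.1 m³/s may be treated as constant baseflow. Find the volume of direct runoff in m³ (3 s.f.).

V ≈ 2.01 × 10^6 m³

Direct-runoff ordinates (Q − Q_b): 0.0, 7.4, 18.7, 30.0, 59.5, 64.8, 93.8, 121.9, 73.8, 44.7, 27.1, 16.4, 0.0 m³/s.
ΣQ_DR = 558.1 m³/s.
With Δt = 1 h = 3600 s, V = ΣQ_DR · Δt = 558.1 × 3600 = 2.01 × 10^6 m³.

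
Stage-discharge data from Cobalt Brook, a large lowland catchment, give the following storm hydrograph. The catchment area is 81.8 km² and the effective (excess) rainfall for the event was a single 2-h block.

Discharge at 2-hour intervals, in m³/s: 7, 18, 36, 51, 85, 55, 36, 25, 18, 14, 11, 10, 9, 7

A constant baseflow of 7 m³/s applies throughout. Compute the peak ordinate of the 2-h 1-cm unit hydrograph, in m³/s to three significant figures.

U_p ≈ 31.2 m³/s

Direct runoff: 0.0, 11.0, 29.0, 44.0, 78.0, 48.0, 29.0, 18.0, 11.0, 7.0, 4.0, 3.0, 2.0, 0.0 m³/s; ΣQ_DR = 284.0 m³/s, peak = 78.0 m³/s.
Runoff depth d = ΣQ_DR·Δt / A = 284.0 × 7200 / (81.8 km²) = 25.00 mm.
The 1-cm UH is the DRH scaled by (10 mm)/d, so U_p = 78.0 × 10/25.00 = 31.2 m³/s.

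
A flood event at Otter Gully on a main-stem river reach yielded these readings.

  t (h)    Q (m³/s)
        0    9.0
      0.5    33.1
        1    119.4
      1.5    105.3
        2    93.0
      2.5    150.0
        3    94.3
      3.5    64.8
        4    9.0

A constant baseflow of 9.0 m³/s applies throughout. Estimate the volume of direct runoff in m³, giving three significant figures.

V ≈ 1.07 × 10^6 m³

Direct-runoff ordinates (Q − Q_b): 0.0, 24.1, 110.4, 96.3, 84.0, 141.0, 85.3, 55.8, 0.0 m³/s.
ΣQ_DR = 596.9 m³/s.
With Δt = 0.5 h = 1800 s, V = ΣQ_DR · Δt = 596.9 × 1800 = 1.07 × 10^6 m³.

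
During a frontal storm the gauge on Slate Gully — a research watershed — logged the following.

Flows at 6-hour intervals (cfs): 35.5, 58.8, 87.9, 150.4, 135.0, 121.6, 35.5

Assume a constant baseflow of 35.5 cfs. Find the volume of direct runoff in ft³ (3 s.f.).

Direct-runoff ordinates (Q − Q_b): 0.0, 23.3, 52.4, 114.9, 99.5, 86.1, 0.0 cfs.
ΣQ_DR = 376.2 cfs.
With Δt = 6 h = 21600 s, V = ΣQ_DR · Δt = 376.2 × 21600 = 8.13 × 10^6 ft³.

V ≈ 8.13 × 10^6 ft³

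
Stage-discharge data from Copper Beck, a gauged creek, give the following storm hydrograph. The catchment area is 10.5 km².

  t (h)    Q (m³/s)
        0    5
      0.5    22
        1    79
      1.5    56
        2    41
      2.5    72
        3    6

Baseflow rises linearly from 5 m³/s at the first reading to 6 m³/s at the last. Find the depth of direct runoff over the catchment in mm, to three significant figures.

Direct runoff: 0.00, 16.83, 73.67, 50.50, 35.33, 66.17, 0.00 m³/s; ΣQ_DR = 242.5 m³/s.
V = ΣQ_DR · Δt = 242.5 × 1800 s = 4.365 × 10^5 m³.
Over A = 10.5 km², depth = V / A = 41.6 mm.

d ≈ 41.6 mm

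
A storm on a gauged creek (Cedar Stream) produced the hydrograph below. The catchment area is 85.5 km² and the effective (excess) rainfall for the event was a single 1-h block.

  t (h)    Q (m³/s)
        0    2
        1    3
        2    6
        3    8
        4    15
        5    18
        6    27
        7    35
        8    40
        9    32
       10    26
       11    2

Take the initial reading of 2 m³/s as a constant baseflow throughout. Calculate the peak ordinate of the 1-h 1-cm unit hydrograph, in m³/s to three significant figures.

U_p ≈ 47.5 m³/s

Direct runoff: 0.0, 1.0, 4.0, 6.0, 13.0, 16.0, 25.0, 33.0, 38.0, 30.0, 24.0, 0.0 m³/s; ΣQ_DR = 190.0 m³/s, peak = 38.0 m³/s.
Runoff depth d = ΣQ_DR·Δt / A = 190.0 × 3600 / (85.5 km²) = 8.000 mm.
The 1-cm UH is the DRH scaled by (10 mm)/d, so U_p = 38.0 × 10/8.000 = 47.5 m³/s.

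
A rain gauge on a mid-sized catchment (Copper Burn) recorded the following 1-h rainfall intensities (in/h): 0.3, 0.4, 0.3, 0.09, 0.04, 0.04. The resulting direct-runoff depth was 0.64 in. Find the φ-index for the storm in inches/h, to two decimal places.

Only the 3 blocks with intensity above φ contribute runoff: 0.3, 0.4, 0.3 in/h.
Σ(I−φ)·Δt = d  ⇒  (0.3+0.4+0.3 − 3φ)·1 = 0.64
φ = (1.000 − 0.64/1) / 3 = 0.12 in/h.

φ ≈ 0.12 in/h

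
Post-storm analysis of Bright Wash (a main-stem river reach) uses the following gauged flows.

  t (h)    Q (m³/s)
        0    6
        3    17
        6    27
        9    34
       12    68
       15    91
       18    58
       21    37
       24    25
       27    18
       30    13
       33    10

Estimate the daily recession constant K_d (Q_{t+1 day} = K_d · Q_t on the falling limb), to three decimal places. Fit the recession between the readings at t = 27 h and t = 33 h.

K_d ≈ 0.095

Between t = 27 h and t = 33 h the flow falls from 18 to 10 m³/s over 2×3 h = 6 h.
Per-interval ratio K = (10/18)^(1/2) = 0.7454; K_d = K^(24/3) = 0.095.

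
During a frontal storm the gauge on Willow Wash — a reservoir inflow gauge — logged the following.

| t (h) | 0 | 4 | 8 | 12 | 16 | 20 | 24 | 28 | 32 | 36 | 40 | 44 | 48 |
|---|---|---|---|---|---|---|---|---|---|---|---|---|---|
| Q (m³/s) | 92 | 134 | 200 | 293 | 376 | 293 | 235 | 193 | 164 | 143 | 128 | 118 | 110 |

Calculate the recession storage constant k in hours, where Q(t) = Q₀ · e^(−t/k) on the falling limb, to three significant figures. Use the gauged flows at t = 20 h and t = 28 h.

On the falling limb, Q drops from 293 to 193 m³/s between t = 20 h and t = 28 h (Δt = 8 h).
k = −Δt / ln(Q₂/Q₁) = −8 / ln(193/293) = 19.2 h.

k ≈ 19.2 h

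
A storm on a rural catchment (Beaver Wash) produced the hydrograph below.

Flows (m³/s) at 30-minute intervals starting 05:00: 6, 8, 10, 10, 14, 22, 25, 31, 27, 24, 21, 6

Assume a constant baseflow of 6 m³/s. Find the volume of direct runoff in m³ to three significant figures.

V ≈ 2.38 × 10^5 m³

Direct-runoff ordinates (Q − Q_b): 0.0, 2.0, 4.0, 4.0, 8.0, 16.0, 19.0, 25.0, 21.0, 18.0, 15.0, 0.0 m³/s.
ΣQ_DR = 132.0 m³/s.
With Δt = 0.5 h = 1800 s, V = ΣQ_DR · Δt = 132.0 × 1800 = 2.38 × 10^5 m³.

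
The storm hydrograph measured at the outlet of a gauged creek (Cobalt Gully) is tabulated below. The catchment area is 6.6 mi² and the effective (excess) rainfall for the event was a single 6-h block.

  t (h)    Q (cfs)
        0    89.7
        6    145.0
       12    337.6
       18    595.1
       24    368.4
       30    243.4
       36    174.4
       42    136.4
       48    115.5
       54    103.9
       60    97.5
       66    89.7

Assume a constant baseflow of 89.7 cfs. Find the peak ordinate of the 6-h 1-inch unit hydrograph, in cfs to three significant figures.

U_p ≈ 253 cfs

Direct runoff: 0.0, 55.3, 247.9, 505.4, 278.7, 153.7, 84.7, 46.7, 25.8, 14.2, 7.8, 0.0 cfs; ΣQ_DR = 1420 cfs, peak = 505.4 cfs.
Runoff depth d = ΣQ_DR·Δt / A = 1420 × 21600 / (6.6 mi²) = 2.001 in.
The 1-inch UH is the DRH scaled by (1 in)/d, so U_p = 505.4 × 1/2.001 = 253 cfs.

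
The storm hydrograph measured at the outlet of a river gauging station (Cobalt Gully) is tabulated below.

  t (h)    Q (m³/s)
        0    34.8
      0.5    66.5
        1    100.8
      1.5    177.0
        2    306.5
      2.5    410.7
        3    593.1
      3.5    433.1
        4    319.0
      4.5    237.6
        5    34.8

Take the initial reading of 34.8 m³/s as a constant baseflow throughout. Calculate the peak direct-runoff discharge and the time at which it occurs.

Subtracting baseflow gives direct-runoff ordinates: 0.0, 31.7, 66.0, 142.2, 271.7, 375.9, 558.3, 398.3, 284.2, 202.8, 0.0 m³/s.
The maximum is 558.3 m³/s, occurring at the reading for t = 3 h.

Q_p = 558.3 m³/s at t = 3 h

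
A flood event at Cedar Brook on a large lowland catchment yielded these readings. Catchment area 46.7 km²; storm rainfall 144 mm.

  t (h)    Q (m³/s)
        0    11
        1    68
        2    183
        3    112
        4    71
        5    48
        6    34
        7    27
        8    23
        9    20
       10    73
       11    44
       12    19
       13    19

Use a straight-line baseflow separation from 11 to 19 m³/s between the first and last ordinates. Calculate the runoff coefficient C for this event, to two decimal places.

ΣQ_DR = 542.0 m³/s; V = ΣQ_DR·Δt = 1.951 × 10^6 m³.
Runoff depth d = V / A = 41.78 mm.
C = d / P = 41.78 / 144 = 0.29.

C ≈ 0.29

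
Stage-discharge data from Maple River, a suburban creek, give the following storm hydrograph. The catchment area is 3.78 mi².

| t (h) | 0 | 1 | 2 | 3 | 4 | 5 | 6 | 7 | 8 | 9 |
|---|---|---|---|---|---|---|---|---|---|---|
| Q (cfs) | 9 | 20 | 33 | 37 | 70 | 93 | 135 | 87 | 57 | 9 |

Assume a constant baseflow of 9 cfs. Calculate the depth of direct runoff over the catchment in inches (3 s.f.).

Direct runoff: 0.0, 11.0, 24.0, 28.0, 61.0, 84.0, 126.0, 78.0, 48.0, 0.0 cfs; ΣQ_DR = 460.0 cfs.
V = ΣQ_DR · Δt = 460.0 × 3600 s = 1.656 × 10^6 ft³.
Over A = 3.78 mi², depth = V / A = 0.189 in.

d ≈ 0.189 in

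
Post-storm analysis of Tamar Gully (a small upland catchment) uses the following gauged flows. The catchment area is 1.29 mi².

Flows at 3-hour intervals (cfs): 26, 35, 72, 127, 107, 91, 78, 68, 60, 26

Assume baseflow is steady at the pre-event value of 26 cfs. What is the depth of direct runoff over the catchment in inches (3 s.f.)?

Direct runoff: 0.0, 9.0, 46.0, 101.0, 81.0, 65.0, 52.0, 42.0, 34.0, 0.0 cfs; ΣQ_DR = 430.0 cfs.
V = ΣQ_DR · Δt = 430.0 × 10800 s = 4.644 × 10^6 ft³.
Over A = 1.29 mi², depth = V / A = 1.55 in.

d ≈ 1.55 in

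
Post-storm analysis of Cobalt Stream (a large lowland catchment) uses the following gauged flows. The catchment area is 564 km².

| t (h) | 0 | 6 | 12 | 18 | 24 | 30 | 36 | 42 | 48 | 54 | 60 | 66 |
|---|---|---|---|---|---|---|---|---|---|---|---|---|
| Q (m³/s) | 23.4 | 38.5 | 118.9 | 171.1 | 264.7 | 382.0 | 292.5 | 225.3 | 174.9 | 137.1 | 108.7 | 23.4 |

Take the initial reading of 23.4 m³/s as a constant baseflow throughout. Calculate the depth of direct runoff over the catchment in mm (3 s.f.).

Direct runoff: 0.0, 15.1, 95.5, 147.7, 241.3, 358.6, 269.1, 201.9, 151.5, 113.7, 85.3, 0.0 m³/s; ΣQ_DR = 1680 m³/s.
V = ΣQ_DR · Δt = 1680 × 21600 s = 3.628 × 10^7 m³.
Over A = 564 km², depth = V / A = 64.3 mm.

d ≈ 64.3 mm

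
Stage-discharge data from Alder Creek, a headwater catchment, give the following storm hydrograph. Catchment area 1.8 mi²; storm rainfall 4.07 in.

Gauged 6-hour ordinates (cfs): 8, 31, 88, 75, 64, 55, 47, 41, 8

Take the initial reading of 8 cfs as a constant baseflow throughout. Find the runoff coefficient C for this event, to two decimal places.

C ≈ 0.44

ΣQ_DR = 345.0 cfs; V = ΣQ_DR·Δt = 7.452 × 10^6 ft³.
Runoff depth d = V / A = 1.782 in.
C = d / P = 1.782 / 4.07 = 0.44.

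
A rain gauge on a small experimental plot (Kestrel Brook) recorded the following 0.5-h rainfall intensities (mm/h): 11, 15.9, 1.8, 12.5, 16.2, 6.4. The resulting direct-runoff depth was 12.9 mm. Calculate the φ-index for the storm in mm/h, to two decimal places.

Only the 4 blocks with intensity above φ contribute runoff: 11, 15.9, 12.5, 16.2 mm/h.
Σ(I−φ)·Δt = d  ⇒  (11+15.9+12.5+16.2 − 4φ)·0.5 = 12.9
φ = (55.60 − 12.9/0.5) / 4 = 7.45 mm/h.

φ ≈ 7.45 mm/h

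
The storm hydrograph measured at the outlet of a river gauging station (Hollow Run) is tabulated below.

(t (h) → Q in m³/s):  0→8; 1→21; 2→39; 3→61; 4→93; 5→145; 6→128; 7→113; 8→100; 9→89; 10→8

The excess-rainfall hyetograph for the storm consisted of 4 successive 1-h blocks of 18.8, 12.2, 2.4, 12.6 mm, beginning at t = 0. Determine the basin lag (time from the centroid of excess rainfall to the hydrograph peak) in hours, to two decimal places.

t_L ≈ 3.31 h

Centroid of excess rainfall: t_c = Σ P_i·t̄_i / ΣP_i = 1.6913 h (block centres at 0.5, 1.5, 2.5, 3.5 h).
Hydrograph peak occurs at t = 5 h, so basin lag t_L = 5 − 1.6913 = 3.31 h.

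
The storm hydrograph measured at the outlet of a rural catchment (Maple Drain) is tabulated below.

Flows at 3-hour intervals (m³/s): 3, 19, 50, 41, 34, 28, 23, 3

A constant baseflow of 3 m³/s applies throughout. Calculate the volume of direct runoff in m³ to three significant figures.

V ≈ 1.91 × 10^6 m³

Direct-runoff ordinates (Q − Q_b): 0.0, 16.0, 47.0, 38.0, 31.0, 25.0, 20.0, 0.0 m³/s.
ΣQ_DR = 177.0 m³/s.
With Δt = 3 h = 10800 s, V = ΣQ_DR · Δt = 177.0 × 10800 = 1.91 × 10^6 m³.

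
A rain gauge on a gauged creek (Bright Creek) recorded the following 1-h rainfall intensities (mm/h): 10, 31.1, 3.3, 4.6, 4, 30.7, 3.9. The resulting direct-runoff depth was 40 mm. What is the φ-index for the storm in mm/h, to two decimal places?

φ ≈ 10.90 mm/h

Only the 2 blocks with intensity above φ contribute runoff: 31.1, 30.7 mm/h.
Σ(I−φ)·Δt = d  ⇒  (31.1+30.7 − 2φ)·1 = 40
φ = (61.80 − 40/1) / 2 = 10.90 mm/h.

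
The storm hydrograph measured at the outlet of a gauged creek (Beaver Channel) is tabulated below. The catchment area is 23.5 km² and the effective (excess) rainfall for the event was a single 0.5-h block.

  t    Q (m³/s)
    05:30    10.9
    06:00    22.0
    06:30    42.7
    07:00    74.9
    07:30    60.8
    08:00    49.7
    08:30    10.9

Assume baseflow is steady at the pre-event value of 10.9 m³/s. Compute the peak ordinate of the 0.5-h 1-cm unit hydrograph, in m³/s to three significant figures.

U_p ≈ 42.7 m³/s

Direct runoff: 0.0, 11.1, 31.8, 64.0, 49.9, 38.8, 0.0 m³/s; ΣQ_DR = 195.6 m³/s, peak = 64.0 m³/s.
Runoff depth d = ΣQ_DR·Δt / A = 195.6 × 1800 / (23.5 km²) = 14.98 mm.
The 1-cm UH is the DRH scaled by (10 mm)/d, so U_p = 64.0 × 10/14.98 = 42.7 m³/s.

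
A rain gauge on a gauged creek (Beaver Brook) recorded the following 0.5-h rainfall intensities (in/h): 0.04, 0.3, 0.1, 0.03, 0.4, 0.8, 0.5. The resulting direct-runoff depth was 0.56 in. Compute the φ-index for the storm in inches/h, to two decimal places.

Only the 4 blocks with intensity above φ contribute runoff: 0.3, 0.4, 0.8, 0.5 in/h.
Σ(I−φ)·Δt = d  ⇒  (0.3+0.4+0.8+0.5 − 4φ)·0.5 = 0.56
φ = (2.000 − 0.56/0.5) / 4 = 0.22 in/h.

φ ≈ 0.22 in/h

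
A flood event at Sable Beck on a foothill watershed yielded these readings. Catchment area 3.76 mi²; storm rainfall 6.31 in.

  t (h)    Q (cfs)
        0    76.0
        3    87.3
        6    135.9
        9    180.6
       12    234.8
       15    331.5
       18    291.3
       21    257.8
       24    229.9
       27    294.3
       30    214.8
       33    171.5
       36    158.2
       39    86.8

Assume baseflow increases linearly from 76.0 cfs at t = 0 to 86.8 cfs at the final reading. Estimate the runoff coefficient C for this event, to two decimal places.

C ≈ 0.32

ΣQ_DR = 1611 cfs; V = ΣQ_DR·Δt = 1.740 × 10^7 ft³.
Runoff depth d = V / A = 1.992 in.
C = d / P = 1.992 / 6.31 = 0.32.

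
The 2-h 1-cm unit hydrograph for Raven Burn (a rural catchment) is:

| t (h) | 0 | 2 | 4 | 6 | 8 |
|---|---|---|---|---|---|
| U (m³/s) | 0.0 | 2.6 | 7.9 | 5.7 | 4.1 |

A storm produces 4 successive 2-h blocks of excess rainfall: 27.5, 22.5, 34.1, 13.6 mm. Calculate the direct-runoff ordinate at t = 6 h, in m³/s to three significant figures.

By discrete convolution, Q_j = Σ (P_i / 10 mm) · U_{j−i}.
At t = 6 h (j=3): Q = (27.5/10)·5.7 + (22.5/10)·7.9 + (34.1/10)·2.6 + (13.6/10)·0.0 = 42.3 m³/s.

Q ≈ 42.3 m³/s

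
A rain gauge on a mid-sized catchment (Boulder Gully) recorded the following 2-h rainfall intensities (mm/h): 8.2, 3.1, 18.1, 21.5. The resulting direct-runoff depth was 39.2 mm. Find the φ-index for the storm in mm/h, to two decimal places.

Only the 2 blocks with intensity above φ contribute runoff: 18.1, 21.5 mm/h.
Σ(I−φ)·Δt = d  ⇒  (18.1+21.5 − 2φ)·2 = 39.2
φ = (39.60 − 39.2/2) / 2 = 10.00 mm/h.

φ ≈ 10.00 mm/h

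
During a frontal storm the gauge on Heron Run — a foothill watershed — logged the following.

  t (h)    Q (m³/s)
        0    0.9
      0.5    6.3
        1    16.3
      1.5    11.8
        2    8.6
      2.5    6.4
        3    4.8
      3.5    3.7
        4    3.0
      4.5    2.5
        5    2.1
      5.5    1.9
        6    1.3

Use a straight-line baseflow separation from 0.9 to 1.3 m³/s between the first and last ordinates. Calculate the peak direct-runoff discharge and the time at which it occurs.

Subtracting baseflow gives direct-runoff ordinates: 0.00, 5.37, 15.33, 10.80, 7.57, 5.33, 3.70, 2.57, 1.83, 1.30, 0.87, 0.63, 0.00 m³/s.
The maximum is 15.33 m³/s, occurring at the reading for t = 1 h.

Q_p = 15.33 m³/s at t = 1 h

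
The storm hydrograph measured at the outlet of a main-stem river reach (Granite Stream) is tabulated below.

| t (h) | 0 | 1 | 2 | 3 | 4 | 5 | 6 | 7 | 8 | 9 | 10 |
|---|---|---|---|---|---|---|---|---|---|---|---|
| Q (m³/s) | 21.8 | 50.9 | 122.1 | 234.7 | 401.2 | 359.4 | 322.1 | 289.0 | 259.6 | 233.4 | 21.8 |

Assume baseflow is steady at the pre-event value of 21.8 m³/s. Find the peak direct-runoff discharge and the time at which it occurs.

Subtracting baseflow gives direct-runoff ordinates: 0.0, 29.1, 100.3, 212.9, 379.4, 337.6, 300.3, 267.2, 237.8, 211.6, 0.0 m³/s.
The maximum is 379.4 m³/s, occurring at the reading for t = 4 h.

Q_p = 379.4 m³/s at t = 4 h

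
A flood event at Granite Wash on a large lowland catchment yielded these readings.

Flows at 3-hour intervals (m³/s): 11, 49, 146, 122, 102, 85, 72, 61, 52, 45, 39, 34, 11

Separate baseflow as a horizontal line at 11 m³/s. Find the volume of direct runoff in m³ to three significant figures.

V ≈ 7.41 × 10^6 m³

Direct-runoff ordinates (Q − Q_b): 0.0, 38.0, 135.0, 111.0, 91.0, 74.0, 61.0, 50.0, 41.0, 34.0, 28.0, 23.0, 0.0 m³/s.
ΣQ_DR = 686.0 m³/s.
With Δt = 3 h = 10800 s, V = ΣQ_DR · Δt = 686.0 × 10800 = 7.41 × 10^6 m³.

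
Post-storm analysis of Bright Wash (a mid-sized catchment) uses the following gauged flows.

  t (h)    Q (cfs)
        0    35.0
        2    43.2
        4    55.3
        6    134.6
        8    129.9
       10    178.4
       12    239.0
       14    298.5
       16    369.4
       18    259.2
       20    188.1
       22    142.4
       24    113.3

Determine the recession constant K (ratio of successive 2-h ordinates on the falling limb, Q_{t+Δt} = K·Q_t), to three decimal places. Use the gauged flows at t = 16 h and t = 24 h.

Using the recession-limb readings at t = 16 h and t = 24 h: Q falls from 369.4 to 113.3 cfs over 4 intervals.
K = (Q₂/Q₁)^(1/4) = (113.3/369.4)^(1/4) = 0.744.

K ≈ 0.744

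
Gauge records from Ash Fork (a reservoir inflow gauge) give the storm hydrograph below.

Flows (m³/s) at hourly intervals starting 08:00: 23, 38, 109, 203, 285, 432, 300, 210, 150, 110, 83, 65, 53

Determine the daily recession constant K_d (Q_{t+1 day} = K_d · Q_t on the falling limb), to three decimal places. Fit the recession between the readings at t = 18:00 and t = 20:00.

Between t = 18:00 and t = 20:00 the flow falls from 83 to 53 m³/s over 2×1 h = 2 h.
Per-interval ratio K = (53/83)^(1/2) = 0.7991; K_d = K^(24/1) = 0.005.

K_d ≈ 0.005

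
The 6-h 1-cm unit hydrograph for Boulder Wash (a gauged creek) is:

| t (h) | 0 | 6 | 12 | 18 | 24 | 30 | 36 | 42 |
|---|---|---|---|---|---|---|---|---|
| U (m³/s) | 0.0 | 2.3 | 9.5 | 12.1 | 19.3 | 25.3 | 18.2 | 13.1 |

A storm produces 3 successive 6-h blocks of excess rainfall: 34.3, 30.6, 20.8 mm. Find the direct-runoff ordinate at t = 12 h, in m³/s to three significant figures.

By discrete convolution, Q_j = Σ (P_i / 10 mm) · U_{j−i}.
At t = 12 h (j=2): Q = (34.3/10)·9.5 + (30.6/10)·2.3 + (20.8/10)·0.0 = 39.6 m³/s.

Q ≈ 39.6 m³/s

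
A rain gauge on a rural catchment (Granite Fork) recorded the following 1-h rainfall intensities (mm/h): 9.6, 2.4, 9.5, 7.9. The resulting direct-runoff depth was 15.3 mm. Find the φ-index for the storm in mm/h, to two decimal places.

Only the 3 blocks with intensity above φ contribute runoff: 9.6, 9.5, 7.9 mm/h.
Σ(I−φ)·Δt = d  ⇒  (9.6+9.5+7.9 − 3φ)·1 = 15.3
φ = (27.00 − 15.3/1) / 3 = 3.90 mm/h.

φ ≈ 3.90 mm/h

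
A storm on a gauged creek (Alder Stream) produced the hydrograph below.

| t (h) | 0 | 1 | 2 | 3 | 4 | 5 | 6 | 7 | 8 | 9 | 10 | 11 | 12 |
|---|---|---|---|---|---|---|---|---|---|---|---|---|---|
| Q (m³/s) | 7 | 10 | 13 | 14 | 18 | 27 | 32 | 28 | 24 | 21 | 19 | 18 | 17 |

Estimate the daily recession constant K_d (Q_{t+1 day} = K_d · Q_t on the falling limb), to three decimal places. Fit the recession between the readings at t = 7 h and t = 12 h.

K_d ≈ 0.091

Between t = 7 h and t = 12 h the flow falls from 28 to 17 m³/s over 5×1 h = 5 h.
Per-interval ratio K = (17/28)^(1/5) = 0.9050; K_d = K^(24/1) = 0.091.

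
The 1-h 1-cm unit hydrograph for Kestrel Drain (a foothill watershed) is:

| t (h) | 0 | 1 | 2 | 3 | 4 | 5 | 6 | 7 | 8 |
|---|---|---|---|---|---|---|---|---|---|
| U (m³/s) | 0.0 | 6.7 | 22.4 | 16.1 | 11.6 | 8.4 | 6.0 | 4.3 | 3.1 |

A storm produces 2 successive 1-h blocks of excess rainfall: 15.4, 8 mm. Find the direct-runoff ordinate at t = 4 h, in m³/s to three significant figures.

Q ≈ 30.7 m³/s

By discrete convolution, Q_j = Σ (P_i / 10 mm) · U_{j−i}.
At t = 4 h (j=4): Q = (15.4/10)·11.6 + (8/10)·16.1 = 30.7 m³/s.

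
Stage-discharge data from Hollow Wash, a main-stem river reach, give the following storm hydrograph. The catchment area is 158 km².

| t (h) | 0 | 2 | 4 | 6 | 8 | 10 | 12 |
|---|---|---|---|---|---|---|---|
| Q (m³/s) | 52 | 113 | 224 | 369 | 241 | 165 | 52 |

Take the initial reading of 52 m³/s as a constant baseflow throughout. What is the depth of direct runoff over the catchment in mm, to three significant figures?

Direct runoff: 0.0, 61.0, 172.0, 317.0, 189.0, 113.0, 0.0 m³/s; ΣQ_DR = 852.0 m³/s.
V = ΣQ_DR · Δt = 852.0 × 7200 s = 6.134 × 10^6 m³.
Over A = 158 km², depth = V / A = 38.8 mm.

d ≈ 38.8 mm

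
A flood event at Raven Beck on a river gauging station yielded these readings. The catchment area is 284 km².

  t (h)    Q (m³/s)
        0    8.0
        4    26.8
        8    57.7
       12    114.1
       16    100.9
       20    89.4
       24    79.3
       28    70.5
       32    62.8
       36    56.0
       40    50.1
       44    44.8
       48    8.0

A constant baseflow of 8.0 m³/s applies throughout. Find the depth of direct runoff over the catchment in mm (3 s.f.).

Direct runoff: 0.0, 18.8, 49.7, 106.1, 92.9, 81.4, 71.3, 62.5, 54.8, 48.0, 42.1, 36.8, 0.0 m³/s; ΣQ_DR = 664.4 m³/s.
V = ΣQ_DR · Δt = 664.4 × 14400 s = 9.567 × 10^6 m³.
Over A = 284 km², depth = V / A = 33.7 mm.

d ≈ 33.7 mm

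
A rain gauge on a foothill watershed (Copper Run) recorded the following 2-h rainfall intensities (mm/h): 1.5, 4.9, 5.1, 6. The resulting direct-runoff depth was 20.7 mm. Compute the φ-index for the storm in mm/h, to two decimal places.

Only the 3 blocks with intensity above φ contribute runoff: 4.9, 5.1, 6 mm/h.
Σ(I−φ)·Δt = d  ⇒  (4.9+5.1+6 − 3φ)·2 = 20.7
φ = (16.00 − 20.7/2) / 3 = 1.88 mm/h.

φ ≈ 1.88 mm/h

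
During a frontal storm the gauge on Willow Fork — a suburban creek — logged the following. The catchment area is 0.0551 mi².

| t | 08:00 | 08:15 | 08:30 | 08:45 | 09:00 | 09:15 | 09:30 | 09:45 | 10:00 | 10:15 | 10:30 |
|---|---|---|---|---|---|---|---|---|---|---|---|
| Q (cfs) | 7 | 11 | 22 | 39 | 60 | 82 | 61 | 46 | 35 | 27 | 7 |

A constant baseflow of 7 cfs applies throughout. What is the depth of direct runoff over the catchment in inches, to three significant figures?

Direct runoff: 0.0, 4.0, 15.0, 32.0, 53.0, 75.0, 54.0, 39.0, 28.0, 20.0, 0.0 cfs; ΣQ_DR = 320.0 cfs.
V = ΣQ_DR · Δt = 320.0 × 900 s = 2.880 × 10^5 ft³.
Over A = 0.0551 mi², depth = V / A = 2.25 in.

d ≈ 2.25 in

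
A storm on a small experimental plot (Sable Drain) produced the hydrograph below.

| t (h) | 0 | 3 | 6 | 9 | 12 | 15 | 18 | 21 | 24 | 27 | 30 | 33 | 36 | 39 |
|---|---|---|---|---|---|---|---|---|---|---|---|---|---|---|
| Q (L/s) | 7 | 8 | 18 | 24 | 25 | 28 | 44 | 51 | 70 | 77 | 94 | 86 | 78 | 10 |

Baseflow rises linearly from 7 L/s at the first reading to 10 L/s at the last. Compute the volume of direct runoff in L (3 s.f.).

V ≈ 5.41 × 10^6 L

Direct-runoff ordinates (Q − Q_b): 0.00, 0.77, 10.54, 16.31, 17.08, 19.85, 35.62, 42.38, 61.15, 67.92, 84.69, 76.46, 68.23, 0.00 L/s.
ΣQ_DR = 501.0 L/s.
With Δt = 3 h = 10800 s, V = ΣQ_DR · Δt = 501.0 × 10800 = 5.41 × 10^6 L.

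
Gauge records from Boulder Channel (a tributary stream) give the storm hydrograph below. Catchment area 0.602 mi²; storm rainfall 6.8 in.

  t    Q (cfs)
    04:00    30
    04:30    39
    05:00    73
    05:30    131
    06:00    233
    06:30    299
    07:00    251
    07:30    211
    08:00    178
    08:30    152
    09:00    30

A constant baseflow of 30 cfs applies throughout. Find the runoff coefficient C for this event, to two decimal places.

ΣQ_DR = 1297 cfs; V = ΣQ_DR·Δt = 2.335 × 10^6 ft³.
Runoff depth d = V / A = 1.669 in.
C = d / P = 1.669 / 6.8 = 0.25.

C ≈ 0.25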